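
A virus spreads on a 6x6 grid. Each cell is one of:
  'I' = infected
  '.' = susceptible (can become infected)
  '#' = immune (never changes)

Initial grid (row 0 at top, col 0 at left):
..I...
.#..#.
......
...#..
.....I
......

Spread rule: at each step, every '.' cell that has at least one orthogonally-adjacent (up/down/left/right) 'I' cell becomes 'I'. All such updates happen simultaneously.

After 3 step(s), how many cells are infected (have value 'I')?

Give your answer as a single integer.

Answer: 25

Derivation:
Step 0 (initial): 2 infected
Step 1: +6 new -> 8 infected
Step 2: +8 new -> 16 infected
Step 3: +9 new -> 25 infected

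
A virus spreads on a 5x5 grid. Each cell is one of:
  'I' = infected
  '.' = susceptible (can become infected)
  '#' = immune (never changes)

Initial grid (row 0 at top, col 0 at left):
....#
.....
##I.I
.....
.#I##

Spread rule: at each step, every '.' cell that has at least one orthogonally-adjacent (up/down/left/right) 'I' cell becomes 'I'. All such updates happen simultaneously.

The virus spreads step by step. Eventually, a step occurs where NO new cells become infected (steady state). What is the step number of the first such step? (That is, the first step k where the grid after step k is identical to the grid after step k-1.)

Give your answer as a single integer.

Answer: 5

Derivation:
Step 0 (initial): 3 infected
Step 1: +5 new -> 8 infected
Step 2: +5 new -> 13 infected
Step 3: +4 new -> 17 infected
Step 4: +2 new -> 19 infected
Step 5: +0 new -> 19 infected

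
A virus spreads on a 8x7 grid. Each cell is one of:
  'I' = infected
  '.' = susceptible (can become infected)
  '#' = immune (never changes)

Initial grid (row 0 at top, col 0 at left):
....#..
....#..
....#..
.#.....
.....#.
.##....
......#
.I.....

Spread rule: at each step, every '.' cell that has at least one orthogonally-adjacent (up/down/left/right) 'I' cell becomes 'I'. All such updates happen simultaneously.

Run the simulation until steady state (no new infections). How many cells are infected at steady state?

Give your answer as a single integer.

Step 0 (initial): 1 infected
Step 1: +3 new -> 4 infected
Step 2: +3 new -> 7 infected
Step 3: +3 new -> 10 infected
Step 4: +4 new -> 14 infected
Step 5: +6 new -> 20 infected
Step 6: +5 new -> 25 infected
Step 7: +6 new -> 31 infected
Step 8: +6 new -> 37 infected
Step 9: +5 new -> 42 infected
Step 10: +3 new -> 45 infected
Step 11: +2 new -> 47 infected
Step 12: +1 new -> 48 infected
Step 13: +0 new -> 48 infected

Answer: 48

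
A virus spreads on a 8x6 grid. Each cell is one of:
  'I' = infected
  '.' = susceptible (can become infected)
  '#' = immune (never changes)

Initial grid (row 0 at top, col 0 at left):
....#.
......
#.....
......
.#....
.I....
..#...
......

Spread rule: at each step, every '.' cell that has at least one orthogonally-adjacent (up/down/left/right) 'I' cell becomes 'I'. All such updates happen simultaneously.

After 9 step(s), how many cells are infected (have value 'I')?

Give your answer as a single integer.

Step 0 (initial): 1 infected
Step 1: +3 new -> 4 infected
Step 2: +5 new -> 9 infected
Step 3: +7 new -> 16 infected
Step 4: +7 new -> 23 infected
Step 5: +7 new -> 30 infected
Step 6: +6 new -> 36 infected
Step 7: +5 new -> 41 infected
Step 8: +2 new -> 43 infected
Step 9: +1 new -> 44 infected

Answer: 44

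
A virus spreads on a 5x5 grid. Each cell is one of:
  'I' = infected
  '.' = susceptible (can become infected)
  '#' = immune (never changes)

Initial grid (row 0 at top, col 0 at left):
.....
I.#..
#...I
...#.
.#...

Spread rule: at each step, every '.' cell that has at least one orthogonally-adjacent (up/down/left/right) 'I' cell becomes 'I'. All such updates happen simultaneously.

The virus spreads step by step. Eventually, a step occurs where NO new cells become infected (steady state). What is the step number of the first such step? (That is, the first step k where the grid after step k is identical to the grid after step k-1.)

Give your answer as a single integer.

Answer: 6

Derivation:
Step 0 (initial): 2 infected
Step 1: +5 new -> 7 infected
Step 2: +6 new -> 13 infected
Step 3: +5 new -> 18 infected
Step 4: +2 new -> 20 infected
Step 5: +1 new -> 21 infected
Step 6: +0 new -> 21 infected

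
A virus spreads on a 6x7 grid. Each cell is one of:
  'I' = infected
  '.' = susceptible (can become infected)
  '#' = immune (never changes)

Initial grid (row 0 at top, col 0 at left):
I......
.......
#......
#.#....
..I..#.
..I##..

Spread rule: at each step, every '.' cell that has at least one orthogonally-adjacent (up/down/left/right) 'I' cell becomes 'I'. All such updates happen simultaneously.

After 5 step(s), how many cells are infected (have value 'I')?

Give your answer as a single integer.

Answer: 29

Derivation:
Step 0 (initial): 3 infected
Step 1: +5 new -> 8 infected
Step 2: +7 new -> 15 infected
Step 3: +5 new -> 20 infected
Step 4: +5 new -> 25 infected
Step 5: +4 new -> 29 infected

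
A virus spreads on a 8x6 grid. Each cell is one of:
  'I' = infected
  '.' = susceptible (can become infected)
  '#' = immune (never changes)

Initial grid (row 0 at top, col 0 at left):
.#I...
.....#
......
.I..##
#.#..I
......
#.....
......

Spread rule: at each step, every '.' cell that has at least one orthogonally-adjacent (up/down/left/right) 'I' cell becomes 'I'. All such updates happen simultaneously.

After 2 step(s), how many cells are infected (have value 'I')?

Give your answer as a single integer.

Step 0 (initial): 3 infected
Step 1: +8 new -> 11 infected
Step 2: +10 new -> 21 infected

Answer: 21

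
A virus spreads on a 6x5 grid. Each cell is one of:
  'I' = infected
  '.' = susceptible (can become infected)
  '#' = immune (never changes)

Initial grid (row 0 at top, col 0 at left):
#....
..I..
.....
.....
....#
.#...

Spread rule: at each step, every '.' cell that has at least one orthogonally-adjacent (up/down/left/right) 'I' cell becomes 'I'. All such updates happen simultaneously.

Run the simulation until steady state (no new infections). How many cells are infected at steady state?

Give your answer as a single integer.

Answer: 27

Derivation:
Step 0 (initial): 1 infected
Step 1: +4 new -> 5 infected
Step 2: +7 new -> 12 infected
Step 3: +6 new -> 18 infected
Step 4: +5 new -> 23 infected
Step 5: +2 new -> 25 infected
Step 6: +2 new -> 27 infected
Step 7: +0 new -> 27 infected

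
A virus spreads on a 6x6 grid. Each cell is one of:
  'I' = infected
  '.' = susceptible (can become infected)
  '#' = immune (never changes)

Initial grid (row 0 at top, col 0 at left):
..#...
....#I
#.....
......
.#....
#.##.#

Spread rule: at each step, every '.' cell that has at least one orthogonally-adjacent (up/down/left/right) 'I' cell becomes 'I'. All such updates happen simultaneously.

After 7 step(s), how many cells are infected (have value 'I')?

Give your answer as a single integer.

Answer: 25

Derivation:
Step 0 (initial): 1 infected
Step 1: +2 new -> 3 infected
Step 2: +3 new -> 6 infected
Step 3: +4 new -> 10 infected
Step 4: +4 new -> 14 infected
Step 5: +5 new -> 19 infected
Step 6: +3 new -> 22 infected
Step 7: +3 new -> 25 infected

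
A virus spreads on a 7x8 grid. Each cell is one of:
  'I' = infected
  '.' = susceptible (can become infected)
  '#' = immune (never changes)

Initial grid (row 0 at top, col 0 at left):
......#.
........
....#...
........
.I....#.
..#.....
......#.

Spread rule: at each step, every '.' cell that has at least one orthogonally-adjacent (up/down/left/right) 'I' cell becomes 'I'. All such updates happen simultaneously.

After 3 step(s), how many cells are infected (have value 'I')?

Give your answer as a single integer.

Answer: 19

Derivation:
Step 0 (initial): 1 infected
Step 1: +4 new -> 5 infected
Step 2: +6 new -> 11 infected
Step 3: +8 new -> 19 infected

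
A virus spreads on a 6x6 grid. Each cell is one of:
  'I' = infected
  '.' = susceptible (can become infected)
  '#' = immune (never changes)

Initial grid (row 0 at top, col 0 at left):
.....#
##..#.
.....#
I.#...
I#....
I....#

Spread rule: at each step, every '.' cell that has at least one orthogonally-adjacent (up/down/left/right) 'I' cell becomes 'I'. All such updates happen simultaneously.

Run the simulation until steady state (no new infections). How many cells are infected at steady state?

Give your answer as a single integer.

Step 0 (initial): 3 infected
Step 1: +3 new -> 6 infected
Step 2: +2 new -> 8 infected
Step 3: +3 new -> 11 infected
Step 4: +4 new -> 15 infected
Step 5: +5 new -> 20 infected
Step 6: +4 new -> 24 infected
Step 7: +3 new -> 27 infected
Step 8: +0 new -> 27 infected

Answer: 27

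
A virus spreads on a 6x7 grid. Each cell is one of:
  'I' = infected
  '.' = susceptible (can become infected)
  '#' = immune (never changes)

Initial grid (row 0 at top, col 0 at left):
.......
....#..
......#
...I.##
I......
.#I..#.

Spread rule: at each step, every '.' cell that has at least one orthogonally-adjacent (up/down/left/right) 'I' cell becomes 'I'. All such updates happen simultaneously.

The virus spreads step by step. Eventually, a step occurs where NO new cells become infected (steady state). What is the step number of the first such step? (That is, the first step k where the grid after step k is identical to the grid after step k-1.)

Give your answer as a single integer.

Step 0 (initial): 3 infected
Step 1: +9 new -> 12 infected
Step 2: +7 new -> 19 infected
Step 3: +6 new -> 25 infected
Step 4: +6 new -> 31 infected
Step 5: +4 new -> 35 infected
Step 6: +1 new -> 36 infected
Step 7: +0 new -> 36 infected

Answer: 7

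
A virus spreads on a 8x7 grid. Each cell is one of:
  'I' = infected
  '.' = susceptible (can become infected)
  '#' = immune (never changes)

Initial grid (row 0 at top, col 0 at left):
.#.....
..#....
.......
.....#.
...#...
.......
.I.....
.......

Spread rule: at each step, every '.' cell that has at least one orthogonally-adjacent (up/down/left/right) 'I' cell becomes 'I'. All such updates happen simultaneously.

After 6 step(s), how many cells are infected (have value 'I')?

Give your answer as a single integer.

Answer: 37

Derivation:
Step 0 (initial): 1 infected
Step 1: +4 new -> 5 infected
Step 2: +6 new -> 11 infected
Step 3: +6 new -> 17 infected
Step 4: +6 new -> 23 infected
Step 5: +8 new -> 31 infected
Step 6: +6 new -> 37 infected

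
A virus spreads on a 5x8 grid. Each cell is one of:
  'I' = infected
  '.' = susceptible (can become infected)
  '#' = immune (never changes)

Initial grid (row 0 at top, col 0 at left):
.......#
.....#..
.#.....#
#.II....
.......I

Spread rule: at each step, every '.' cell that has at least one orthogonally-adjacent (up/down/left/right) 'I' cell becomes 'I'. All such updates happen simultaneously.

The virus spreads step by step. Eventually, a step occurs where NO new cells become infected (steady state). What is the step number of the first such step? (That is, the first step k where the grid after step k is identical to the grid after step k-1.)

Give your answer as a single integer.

Step 0 (initial): 3 infected
Step 1: +8 new -> 11 infected
Step 2: +8 new -> 19 infected
Step 3: +7 new -> 26 infected
Step 4: +4 new -> 30 infected
Step 5: +5 new -> 35 infected
Step 6: +0 new -> 35 infected

Answer: 6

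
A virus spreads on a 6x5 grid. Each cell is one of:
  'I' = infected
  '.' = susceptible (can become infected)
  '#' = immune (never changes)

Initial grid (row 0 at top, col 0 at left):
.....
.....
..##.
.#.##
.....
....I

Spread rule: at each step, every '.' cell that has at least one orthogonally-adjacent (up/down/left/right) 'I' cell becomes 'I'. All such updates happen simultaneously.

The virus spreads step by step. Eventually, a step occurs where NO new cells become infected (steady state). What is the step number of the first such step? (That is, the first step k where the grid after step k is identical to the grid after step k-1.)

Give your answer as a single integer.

Step 0 (initial): 1 infected
Step 1: +2 new -> 3 infected
Step 2: +2 new -> 5 infected
Step 3: +2 new -> 7 infected
Step 4: +3 new -> 10 infected
Step 5: +1 new -> 11 infected
Step 6: +1 new -> 12 infected
Step 7: +1 new -> 13 infected
Step 8: +2 new -> 15 infected
Step 9: +2 new -> 17 infected
Step 10: +2 new -> 19 infected
Step 11: +2 new -> 21 infected
Step 12: +2 new -> 23 infected
Step 13: +2 new -> 25 infected
Step 14: +0 new -> 25 infected

Answer: 14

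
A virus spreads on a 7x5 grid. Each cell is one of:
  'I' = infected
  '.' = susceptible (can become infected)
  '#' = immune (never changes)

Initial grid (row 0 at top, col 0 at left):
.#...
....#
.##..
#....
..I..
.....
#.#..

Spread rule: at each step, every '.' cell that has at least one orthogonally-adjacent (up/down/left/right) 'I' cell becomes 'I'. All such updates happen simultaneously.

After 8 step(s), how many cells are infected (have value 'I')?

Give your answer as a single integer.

Answer: 28

Derivation:
Step 0 (initial): 1 infected
Step 1: +4 new -> 5 infected
Step 2: +6 new -> 11 infected
Step 3: +6 new -> 17 infected
Step 4: +3 new -> 20 infected
Step 5: +2 new -> 22 infected
Step 6: +3 new -> 25 infected
Step 7: +1 new -> 26 infected
Step 8: +2 new -> 28 infected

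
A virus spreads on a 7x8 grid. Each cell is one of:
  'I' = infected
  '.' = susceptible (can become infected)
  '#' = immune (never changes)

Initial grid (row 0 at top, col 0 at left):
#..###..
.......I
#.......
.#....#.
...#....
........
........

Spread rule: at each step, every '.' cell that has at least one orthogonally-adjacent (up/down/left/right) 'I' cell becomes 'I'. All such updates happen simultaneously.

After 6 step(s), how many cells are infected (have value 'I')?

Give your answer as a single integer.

Answer: 29

Derivation:
Step 0 (initial): 1 infected
Step 1: +3 new -> 4 infected
Step 2: +4 new -> 8 infected
Step 3: +3 new -> 11 infected
Step 4: +5 new -> 16 infected
Step 5: +6 new -> 22 infected
Step 6: +7 new -> 29 infected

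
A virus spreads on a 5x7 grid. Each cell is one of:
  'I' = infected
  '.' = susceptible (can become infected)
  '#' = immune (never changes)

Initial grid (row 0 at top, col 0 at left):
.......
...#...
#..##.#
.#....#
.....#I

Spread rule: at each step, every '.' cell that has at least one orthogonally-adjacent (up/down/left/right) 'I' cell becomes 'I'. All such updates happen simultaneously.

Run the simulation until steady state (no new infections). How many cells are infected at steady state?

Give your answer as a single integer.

Answer: 1

Derivation:
Step 0 (initial): 1 infected
Step 1: +0 new -> 1 infected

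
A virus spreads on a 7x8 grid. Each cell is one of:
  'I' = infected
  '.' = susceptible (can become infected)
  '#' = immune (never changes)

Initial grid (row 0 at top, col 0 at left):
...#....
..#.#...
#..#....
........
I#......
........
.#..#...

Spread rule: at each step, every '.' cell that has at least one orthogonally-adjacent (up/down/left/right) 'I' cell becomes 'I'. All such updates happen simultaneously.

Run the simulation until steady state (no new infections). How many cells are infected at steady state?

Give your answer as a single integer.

Answer: 47

Derivation:
Step 0 (initial): 1 infected
Step 1: +2 new -> 3 infected
Step 2: +3 new -> 6 infected
Step 3: +3 new -> 9 infected
Step 4: +6 new -> 15 infected
Step 5: +6 new -> 21 infected
Step 6: +6 new -> 27 infected
Step 7: +5 new -> 32 infected
Step 8: +6 new -> 38 infected
Step 9: +5 new -> 43 infected
Step 10: +3 new -> 46 infected
Step 11: +1 new -> 47 infected
Step 12: +0 new -> 47 infected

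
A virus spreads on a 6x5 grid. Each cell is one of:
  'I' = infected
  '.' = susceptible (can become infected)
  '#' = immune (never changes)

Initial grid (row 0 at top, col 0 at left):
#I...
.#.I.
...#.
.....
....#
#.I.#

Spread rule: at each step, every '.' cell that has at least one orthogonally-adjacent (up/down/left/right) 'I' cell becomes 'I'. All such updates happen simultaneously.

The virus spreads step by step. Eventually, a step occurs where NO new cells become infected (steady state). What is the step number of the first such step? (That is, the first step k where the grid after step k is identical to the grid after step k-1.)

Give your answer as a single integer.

Answer: 6

Derivation:
Step 0 (initial): 3 infected
Step 1: +7 new -> 10 infected
Step 2: +6 new -> 16 infected
Step 3: +5 new -> 21 infected
Step 4: +2 new -> 23 infected
Step 5: +1 new -> 24 infected
Step 6: +0 new -> 24 infected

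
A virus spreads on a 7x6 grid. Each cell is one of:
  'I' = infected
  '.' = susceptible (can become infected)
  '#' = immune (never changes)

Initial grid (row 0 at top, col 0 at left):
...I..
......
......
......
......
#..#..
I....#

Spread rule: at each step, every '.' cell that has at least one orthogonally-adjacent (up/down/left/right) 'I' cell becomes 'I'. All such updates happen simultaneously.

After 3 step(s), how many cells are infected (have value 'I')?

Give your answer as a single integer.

Step 0 (initial): 2 infected
Step 1: +4 new -> 6 infected
Step 2: +7 new -> 13 infected
Step 3: +9 new -> 22 infected

Answer: 22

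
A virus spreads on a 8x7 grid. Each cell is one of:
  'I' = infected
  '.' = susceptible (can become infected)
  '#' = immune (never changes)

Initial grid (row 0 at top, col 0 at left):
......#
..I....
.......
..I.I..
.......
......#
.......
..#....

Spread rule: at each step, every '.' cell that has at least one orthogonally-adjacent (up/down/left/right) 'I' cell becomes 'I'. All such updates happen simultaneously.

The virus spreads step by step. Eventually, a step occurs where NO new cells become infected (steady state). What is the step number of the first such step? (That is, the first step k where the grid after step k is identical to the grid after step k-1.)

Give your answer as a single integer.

Answer: 7

Derivation:
Step 0 (initial): 3 infected
Step 1: +10 new -> 13 infected
Step 2: +14 new -> 27 infected
Step 3: +12 new -> 39 infected
Step 4: +7 new -> 46 infected
Step 5: +5 new -> 51 infected
Step 6: +2 new -> 53 infected
Step 7: +0 new -> 53 infected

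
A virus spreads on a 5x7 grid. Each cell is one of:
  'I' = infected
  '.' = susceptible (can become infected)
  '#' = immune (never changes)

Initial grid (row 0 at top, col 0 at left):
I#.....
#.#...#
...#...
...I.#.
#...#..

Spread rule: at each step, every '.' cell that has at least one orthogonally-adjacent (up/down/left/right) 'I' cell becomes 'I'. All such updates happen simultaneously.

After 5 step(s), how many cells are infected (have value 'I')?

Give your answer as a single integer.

Answer: 23

Derivation:
Step 0 (initial): 2 infected
Step 1: +3 new -> 5 infected
Step 2: +4 new -> 9 infected
Step 3: +5 new -> 14 infected
Step 4: +6 new -> 20 infected
Step 5: +3 new -> 23 infected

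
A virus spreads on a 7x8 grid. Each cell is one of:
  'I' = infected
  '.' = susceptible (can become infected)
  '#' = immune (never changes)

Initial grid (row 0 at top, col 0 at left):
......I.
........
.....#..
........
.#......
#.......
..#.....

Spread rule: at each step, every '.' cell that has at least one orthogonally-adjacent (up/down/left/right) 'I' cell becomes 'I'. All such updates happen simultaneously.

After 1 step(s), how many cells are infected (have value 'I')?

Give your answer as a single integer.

Step 0 (initial): 1 infected
Step 1: +3 new -> 4 infected

Answer: 4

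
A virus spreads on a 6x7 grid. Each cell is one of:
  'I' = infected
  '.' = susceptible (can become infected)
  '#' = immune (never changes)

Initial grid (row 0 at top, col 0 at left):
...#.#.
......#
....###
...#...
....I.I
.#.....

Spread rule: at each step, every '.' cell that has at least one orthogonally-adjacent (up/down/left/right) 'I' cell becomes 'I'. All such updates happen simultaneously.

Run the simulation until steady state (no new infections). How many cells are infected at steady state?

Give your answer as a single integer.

Step 0 (initial): 2 infected
Step 1: +6 new -> 8 infected
Step 2: +4 new -> 12 infected
Step 3: +3 new -> 15 infected
Step 4: +3 new -> 18 infected
Step 5: +5 new -> 23 infected
Step 6: +4 new -> 27 infected
Step 7: +3 new -> 30 infected
Step 8: +3 new -> 33 infected
Step 9: +0 new -> 33 infected

Answer: 33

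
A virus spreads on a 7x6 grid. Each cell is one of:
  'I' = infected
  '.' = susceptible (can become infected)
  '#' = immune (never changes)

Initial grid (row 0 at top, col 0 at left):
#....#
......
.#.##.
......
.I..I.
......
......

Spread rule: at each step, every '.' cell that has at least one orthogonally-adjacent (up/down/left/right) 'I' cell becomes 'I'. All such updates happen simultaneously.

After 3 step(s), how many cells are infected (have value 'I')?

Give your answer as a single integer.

Step 0 (initial): 2 infected
Step 1: +8 new -> 10 infected
Step 2: +10 new -> 20 infected
Step 3: +7 new -> 27 infected

Answer: 27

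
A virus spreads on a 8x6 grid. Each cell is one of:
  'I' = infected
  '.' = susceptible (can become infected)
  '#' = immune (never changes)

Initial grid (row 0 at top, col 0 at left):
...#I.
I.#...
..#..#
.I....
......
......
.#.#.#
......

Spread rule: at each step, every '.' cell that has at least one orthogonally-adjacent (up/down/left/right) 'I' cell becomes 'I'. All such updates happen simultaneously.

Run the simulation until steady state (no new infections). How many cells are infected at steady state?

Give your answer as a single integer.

Step 0 (initial): 3 infected
Step 1: +9 new -> 12 infected
Step 2: +8 new -> 20 infected
Step 3: +6 new -> 26 infected
Step 4: +5 new -> 31 infected
Step 5: +4 new -> 35 infected
Step 6: +4 new -> 39 infected
Step 7: +1 new -> 40 infected
Step 8: +1 new -> 41 infected
Step 9: +0 new -> 41 infected

Answer: 41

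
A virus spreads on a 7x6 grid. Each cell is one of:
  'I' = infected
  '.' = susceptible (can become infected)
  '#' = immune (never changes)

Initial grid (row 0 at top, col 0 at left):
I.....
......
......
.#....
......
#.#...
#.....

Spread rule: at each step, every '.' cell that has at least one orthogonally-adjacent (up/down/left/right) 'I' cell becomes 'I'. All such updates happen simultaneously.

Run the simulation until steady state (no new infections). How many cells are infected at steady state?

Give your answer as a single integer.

Answer: 38

Derivation:
Step 0 (initial): 1 infected
Step 1: +2 new -> 3 infected
Step 2: +3 new -> 6 infected
Step 3: +4 new -> 10 infected
Step 4: +4 new -> 14 infected
Step 5: +5 new -> 19 infected
Step 6: +5 new -> 24 infected
Step 7: +4 new -> 28 infected
Step 8: +4 new -> 32 infected
Step 9: +3 new -> 35 infected
Step 10: +2 new -> 37 infected
Step 11: +1 new -> 38 infected
Step 12: +0 new -> 38 infected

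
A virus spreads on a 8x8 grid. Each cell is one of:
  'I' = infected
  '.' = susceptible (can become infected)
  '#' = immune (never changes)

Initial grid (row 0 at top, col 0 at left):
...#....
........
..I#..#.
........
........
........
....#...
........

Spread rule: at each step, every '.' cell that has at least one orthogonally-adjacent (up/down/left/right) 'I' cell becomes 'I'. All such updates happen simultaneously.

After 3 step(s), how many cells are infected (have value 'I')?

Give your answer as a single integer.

Step 0 (initial): 1 infected
Step 1: +3 new -> 4 infected
Step 2: +7 new -> 11 infected
Step 3: +8 new -> 19 infected

Answer: 19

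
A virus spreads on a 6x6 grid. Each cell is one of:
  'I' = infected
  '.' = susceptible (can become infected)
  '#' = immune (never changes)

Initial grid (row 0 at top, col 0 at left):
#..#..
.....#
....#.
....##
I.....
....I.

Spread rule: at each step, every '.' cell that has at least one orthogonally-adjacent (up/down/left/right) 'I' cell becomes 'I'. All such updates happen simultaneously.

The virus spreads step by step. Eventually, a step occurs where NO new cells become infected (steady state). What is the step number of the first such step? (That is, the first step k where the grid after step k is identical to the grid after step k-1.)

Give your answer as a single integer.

Answer: 9

Derivation:
Step 0 (initial): 2 infected
Step 1: +6 new -> 8 infected
Step 2: +7 new -> 15 infected
Step 3: +4 new -> 19 infected
Step 4: +3 new -> 22 infected
Step 5: +3 new -> 25 infected
Step 6: +2 new -> 27 infected
Step 7: +1 new -> 28 infected
Step 8: +1 new -> 29 infected
Step 9: +0 new -> 29 infected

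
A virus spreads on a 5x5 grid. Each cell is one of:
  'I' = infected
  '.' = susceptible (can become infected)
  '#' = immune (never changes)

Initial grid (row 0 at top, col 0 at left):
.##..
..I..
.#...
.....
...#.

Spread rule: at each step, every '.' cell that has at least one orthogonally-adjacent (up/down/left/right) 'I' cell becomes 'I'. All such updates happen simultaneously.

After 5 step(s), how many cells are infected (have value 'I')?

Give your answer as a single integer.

Answer: 21

Derivation:
Step 0 (initial): 1 infected
Step 1: +3 new -> 4 infected
Step 2: +5 new -> 9 infected
Step 3: +7 new -> 16 infected
Step 4: +3 new -> 19 infected
Step 5: +2 new -> 21 infected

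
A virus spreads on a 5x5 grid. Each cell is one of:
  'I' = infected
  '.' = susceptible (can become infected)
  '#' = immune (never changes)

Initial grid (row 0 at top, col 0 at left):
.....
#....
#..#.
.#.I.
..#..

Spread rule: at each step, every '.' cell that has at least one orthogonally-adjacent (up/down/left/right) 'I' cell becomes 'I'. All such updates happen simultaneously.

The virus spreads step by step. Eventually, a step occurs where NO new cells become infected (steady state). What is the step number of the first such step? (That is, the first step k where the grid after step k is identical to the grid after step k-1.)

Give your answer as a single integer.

Answer: 7

Derivation:
Step 0 (initial): 1 infected
Step 1: +3 new -> 4 infected
Step 2: +3 new -> 7 infected
Step 3: +3 new -> 10 infected
Step 4: +4 new -> 14 infected
Step 5: +2 new -> 16 infected
Step 6: +1 new -> 17 infected
Step 7: +0 new -> 17 infected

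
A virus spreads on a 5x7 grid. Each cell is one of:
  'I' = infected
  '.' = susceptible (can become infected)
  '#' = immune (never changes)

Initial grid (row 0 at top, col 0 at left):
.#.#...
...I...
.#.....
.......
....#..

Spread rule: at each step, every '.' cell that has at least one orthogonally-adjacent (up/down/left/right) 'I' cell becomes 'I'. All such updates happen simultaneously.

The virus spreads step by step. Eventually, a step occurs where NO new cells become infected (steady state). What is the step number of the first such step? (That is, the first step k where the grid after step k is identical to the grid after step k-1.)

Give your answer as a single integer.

Step 0 (initial): 1 infected
Step 1: +3 new -> 4 infected
Step 2: +7 new -> 11 infected
Step 3: +7 new -> 18 infected
Step 4: +7 new -> 25 infected
Step 5: +4 new -> 29 infected
Step 6: +2 new -> 31 infected
Step 7: +0 new -> 31 infected

Answer: 7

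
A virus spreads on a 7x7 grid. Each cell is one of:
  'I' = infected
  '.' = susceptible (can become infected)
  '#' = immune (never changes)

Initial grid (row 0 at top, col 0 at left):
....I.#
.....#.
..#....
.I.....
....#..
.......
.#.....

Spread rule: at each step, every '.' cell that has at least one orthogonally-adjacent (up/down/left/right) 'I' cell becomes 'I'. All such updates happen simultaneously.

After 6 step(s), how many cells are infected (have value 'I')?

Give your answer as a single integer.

Step 0 (initial): 2 infected
Step 1: +7 new -> 9 infected
Step 2: +9 new -> 18 infected
Step 3: +9 new -> 27 infected
Step 4: +6 new -> 33 infected
Step 5: +5 new -> 38 infected
Step 6: +3 new -> 41 infected

Answer: 41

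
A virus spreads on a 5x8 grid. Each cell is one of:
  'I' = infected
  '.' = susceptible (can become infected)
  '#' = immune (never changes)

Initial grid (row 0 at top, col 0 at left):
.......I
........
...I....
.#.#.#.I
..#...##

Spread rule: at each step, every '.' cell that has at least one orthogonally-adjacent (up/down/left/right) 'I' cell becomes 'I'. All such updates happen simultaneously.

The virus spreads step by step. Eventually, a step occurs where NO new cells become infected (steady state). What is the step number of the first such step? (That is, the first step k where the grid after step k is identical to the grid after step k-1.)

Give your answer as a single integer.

Answer: 7

Derivation:
Step 0 (initial): 3 infected
Step 1: +7 new -> 10 infected
Step 2: +10 new -> 20 infected
Step 3: +6 new -> 26 infected
Step 4: +5 new -> 31 infected
Step 5: +2 new -> 33 infected
Step 6: +1 new -> 34 infected
Step 7: +0 new -> 34 infected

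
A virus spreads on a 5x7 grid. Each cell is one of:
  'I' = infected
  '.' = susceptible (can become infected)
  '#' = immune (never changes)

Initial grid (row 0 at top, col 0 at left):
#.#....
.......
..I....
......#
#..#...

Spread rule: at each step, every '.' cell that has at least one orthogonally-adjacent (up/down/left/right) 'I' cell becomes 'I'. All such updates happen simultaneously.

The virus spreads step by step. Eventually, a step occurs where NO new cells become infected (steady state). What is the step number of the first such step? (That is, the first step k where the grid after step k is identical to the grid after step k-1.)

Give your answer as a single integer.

Step 0 (initial): 1 infected
Step 1: +4 new -> 5 infected
Step 2: +7 new -> 12 infected
Step 3: +8 new -> 20 infected
Step 4: +5 new -> 25 infected
Step 5: +3 new -> 28 infected
Step 6: +2 new -> 30 infected
Step 7: +0 new -> 30 infected

Answer: 7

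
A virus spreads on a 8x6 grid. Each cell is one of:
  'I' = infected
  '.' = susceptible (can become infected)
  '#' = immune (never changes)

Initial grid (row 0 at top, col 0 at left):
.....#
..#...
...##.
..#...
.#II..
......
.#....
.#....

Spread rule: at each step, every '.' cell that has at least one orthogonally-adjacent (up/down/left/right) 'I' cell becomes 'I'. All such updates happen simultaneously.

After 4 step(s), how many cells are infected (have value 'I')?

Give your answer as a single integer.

Step 0 (initial): 2 infected
Step 1: +4 new -> 6 infected
Step 2: +6 new -> 12 infected
Step 3: +6 new -> 18 infected
Step 4: +5 new -> 23 infected

Answer: 23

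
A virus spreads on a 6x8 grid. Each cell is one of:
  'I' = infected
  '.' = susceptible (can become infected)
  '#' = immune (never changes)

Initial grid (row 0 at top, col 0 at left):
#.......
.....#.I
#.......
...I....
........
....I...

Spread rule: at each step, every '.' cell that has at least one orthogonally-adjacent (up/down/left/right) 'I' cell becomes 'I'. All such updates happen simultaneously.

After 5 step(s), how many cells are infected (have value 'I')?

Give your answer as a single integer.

Step 0 (initial): 3 infected
Step 1: +10 new -> 13 infected
Step 2: +12 new -> 25 infected
Step 3: +13 new -> 38 infected
Step 4: +5 new -> 43 infected
Step 5: +2 new -> 45 infected

Answer: 45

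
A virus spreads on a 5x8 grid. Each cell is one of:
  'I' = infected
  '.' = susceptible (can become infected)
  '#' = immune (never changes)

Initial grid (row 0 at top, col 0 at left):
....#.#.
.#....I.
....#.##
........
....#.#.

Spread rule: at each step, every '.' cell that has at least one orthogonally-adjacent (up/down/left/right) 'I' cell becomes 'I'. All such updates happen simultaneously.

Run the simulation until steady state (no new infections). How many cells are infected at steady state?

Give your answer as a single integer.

Step 0 (initial): 1 infected
Step 1: +2 new -> 3 infected
Step 2: +4 new -> 7 infected
Step 3: +2 new -> 9 infected
Step 4: +6 new -> 15 infected
Step 5: +4 new -> 19 infected
Step 6: +5 new -> 24 infected
Step 7: +4 new -> 28 infected
Step 8: +3 new -> 31 infected
Step 9: +1 new -> 32 infected
Step 10: +0 new -> 32 infected

Answer: 32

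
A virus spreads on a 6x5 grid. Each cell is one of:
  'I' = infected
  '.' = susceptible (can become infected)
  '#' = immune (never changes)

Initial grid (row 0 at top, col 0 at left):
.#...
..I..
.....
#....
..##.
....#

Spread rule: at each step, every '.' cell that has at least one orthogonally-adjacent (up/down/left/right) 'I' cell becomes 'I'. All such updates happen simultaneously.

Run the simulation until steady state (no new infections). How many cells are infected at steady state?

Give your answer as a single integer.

Step 0 (initial): 1 infected
Step 1: +4 new -> 5 infected
Step 2: +6 new -> 11 infected
Step 3: +6 new -> 17 infected
Step 4: +2 new -> 19 infected
Step 5: +3 new -> 22 infected
Step 6: +2 new -> 24 infected
Step 7: +1 new -> 25 infected
Step 8: +0 new -> 25 infected

Answer: 25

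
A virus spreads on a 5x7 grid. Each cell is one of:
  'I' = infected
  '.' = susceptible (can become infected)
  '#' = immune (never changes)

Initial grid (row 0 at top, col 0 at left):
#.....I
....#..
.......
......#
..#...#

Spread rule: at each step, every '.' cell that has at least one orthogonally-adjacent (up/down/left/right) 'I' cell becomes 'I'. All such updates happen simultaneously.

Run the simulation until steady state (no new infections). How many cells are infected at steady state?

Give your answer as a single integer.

Step 0 (initial): 1 infected
Step 1: +2 new -> 3 infected
Step 2: +3 new -> 6 infected
Step 3: +2 new -> 8 infected
Step 4: +4 new -> 12 infected
Step 5: +5 new -> 17 infected
Step 6: +4 new -> 21 infected
Step 7: +4 new -> 25 infected
Step 8: +2 new -> 27 infected
Step 9: +2 new -> 29 infected
Step 10: +1 new -> 30 infected
Step 11: +0 new -> 30 infected

Answer: 30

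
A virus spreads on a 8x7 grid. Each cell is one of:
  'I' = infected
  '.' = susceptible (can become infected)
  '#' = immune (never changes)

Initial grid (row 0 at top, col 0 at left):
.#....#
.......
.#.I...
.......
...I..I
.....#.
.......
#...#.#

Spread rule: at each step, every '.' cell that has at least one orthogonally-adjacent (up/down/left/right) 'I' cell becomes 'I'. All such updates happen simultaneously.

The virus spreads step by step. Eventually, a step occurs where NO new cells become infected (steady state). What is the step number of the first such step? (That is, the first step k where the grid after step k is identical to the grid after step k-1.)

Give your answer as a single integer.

Answer: 6

Derivation:
Step 0 (initial): 3 infected
Step 1: +10 new -> 13 infected
Step 2: +13 new -> 26 infected
Step 3: +12 new -> 38 infected
Step 4: +7 new -> 45 infected
Step 5: +4 new -> 49 infected
Step 6: +0 new -> 49 infected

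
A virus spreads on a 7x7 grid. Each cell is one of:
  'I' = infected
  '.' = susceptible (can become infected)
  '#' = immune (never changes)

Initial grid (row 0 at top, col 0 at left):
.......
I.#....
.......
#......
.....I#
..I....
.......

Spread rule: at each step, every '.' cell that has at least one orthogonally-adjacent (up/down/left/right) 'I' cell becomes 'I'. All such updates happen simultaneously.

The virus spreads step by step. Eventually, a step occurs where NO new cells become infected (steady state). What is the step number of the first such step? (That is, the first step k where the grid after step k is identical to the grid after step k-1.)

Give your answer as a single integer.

Answer: 6

Derivation:
Step 0 (initial): 3 infected
Step 1: +10 new -> 13 infected
Step 2: +14 new -> 27 infected
Step 3: +11 new -> 38 infected
Step 4: +5 new -> 43 infected
Step 5: +3 new -> 46 infected
Step 6: +0 new -> 46 infected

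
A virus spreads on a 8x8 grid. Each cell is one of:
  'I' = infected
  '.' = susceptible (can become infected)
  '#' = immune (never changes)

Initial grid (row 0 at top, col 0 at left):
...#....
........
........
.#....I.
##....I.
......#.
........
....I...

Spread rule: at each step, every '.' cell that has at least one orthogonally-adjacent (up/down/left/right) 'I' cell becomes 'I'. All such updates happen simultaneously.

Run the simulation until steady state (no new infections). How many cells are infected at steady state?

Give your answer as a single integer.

Answer: 59

Derivation:
Step 0 (initial): 3 infected
Step 1: +8 new -> 11 infected
Step 2: +12 new -> 23 infected
Step 3: +12 new -> 35 infected
Step 4: +9 new -> 44 infected
Step 5: +5 new -> 49 infected
Step 6: +3 new -> 52 infected
Step 7: +3 new -> 55 infected
Step 8: +3 new -> 58 infected
Step 9: +1 new -> 59 infected
Step 10: +0 new -> 59 infected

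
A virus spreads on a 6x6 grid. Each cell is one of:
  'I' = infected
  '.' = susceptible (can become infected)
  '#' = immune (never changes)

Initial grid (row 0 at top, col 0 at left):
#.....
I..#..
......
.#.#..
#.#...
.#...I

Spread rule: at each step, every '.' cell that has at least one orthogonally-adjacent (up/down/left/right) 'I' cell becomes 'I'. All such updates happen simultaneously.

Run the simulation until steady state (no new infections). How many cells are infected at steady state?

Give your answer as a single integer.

Answer: 27

Derivation:
Step 0 (initial): 2 infected
Step 1: +4 new -> 6 infected
Step 2: +7 new -> 13 infected
Step 3: +6 new -> 19 infected
Step 4: +5 new -> 24 infected
Step 5: +3 new -> 27 infected
Step 6: +0 new -> 27 infected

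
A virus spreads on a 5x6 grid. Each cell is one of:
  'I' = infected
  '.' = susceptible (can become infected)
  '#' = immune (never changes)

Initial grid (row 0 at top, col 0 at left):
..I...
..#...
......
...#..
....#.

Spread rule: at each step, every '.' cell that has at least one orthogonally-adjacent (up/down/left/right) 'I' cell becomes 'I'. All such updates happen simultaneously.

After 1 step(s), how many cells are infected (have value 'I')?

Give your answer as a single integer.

Step 0 (initial): 1 infected
Step 1: +2 new -> 3 infected

Answer: 3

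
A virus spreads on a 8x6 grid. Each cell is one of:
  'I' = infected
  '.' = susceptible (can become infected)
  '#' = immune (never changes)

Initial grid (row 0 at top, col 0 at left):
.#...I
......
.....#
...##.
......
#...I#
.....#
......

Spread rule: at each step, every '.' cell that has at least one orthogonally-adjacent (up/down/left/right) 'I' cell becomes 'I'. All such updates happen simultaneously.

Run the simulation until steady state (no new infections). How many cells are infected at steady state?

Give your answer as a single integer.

Step 0 (initial): 2 infected
Step 1: +5 new -> 7 infected
Step 2: +7 new -> 14 infected
Step 3: +9 new -> 23 infected
Step 4: +6 new -> 29 infected
Step 5: +6 new -> 35 infected
Step 6: +4 new -> 39 infected
Step 7: +2 new -> 41 infected
Step 8: +0 new -> 41 infected

Answer: 41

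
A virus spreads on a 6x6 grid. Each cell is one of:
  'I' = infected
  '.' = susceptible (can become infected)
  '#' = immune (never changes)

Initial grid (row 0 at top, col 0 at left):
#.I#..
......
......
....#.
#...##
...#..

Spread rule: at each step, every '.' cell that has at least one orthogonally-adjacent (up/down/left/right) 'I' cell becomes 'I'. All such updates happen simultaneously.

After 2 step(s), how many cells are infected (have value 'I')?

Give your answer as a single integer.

Step 0 (initial): 1 infected
Step 1: +2 new -> 3 infected
Step 2: +3 new -> 6 infected

Answer: 6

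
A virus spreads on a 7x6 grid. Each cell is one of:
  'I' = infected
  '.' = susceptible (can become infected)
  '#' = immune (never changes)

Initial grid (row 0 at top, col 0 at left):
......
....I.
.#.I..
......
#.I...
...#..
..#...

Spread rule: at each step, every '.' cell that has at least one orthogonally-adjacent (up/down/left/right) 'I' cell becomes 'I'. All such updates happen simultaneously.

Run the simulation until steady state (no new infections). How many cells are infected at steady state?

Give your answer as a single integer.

Step 0 (initial): 3 infected
Step 1: +10 new -> 13 infected
Step 2: +8 new -> 21 infected
Step 3: +8 new -> 29 infected
Step 4: +6 new -> 35 infected
Step 5: +3 new -> 38 infected
Step 6: +0 new -> 38 infected

Answer: 38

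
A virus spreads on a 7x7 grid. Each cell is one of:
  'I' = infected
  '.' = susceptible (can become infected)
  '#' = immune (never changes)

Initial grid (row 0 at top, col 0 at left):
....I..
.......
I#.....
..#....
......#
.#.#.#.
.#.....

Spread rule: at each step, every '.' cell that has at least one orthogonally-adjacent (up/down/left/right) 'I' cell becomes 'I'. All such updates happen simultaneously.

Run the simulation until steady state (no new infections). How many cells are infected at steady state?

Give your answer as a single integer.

Answer: 42

Derivation:
Step 0 (initial): 2 infected
Step 1: +5 new -> 7 infected
Step 2: +9 new -> 16 infected
Step 3: +8 new -> 24 infected
Step 4: +7 new -> 31 infected
Step 5: +5 new -> 36 infected
Step 6: +2 new -> 38 infected
Step 7: +2 new -> 40 infected
Step 8: +1 new -> 41 infected
Step 9: +1 new -> 42 infected
Step 10: +0 new -> 42 infected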